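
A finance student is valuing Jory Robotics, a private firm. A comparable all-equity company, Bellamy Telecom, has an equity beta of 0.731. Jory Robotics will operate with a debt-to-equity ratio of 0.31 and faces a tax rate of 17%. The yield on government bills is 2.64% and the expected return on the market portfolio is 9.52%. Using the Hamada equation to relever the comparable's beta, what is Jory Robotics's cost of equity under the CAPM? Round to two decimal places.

8.96%

β_L = β_U × [1 + (1 − t)(D/E)] = 0.731 × [1 + (1 − 0.17) × 0.31]
    = 0.731 × [1 + 0.83 × 0.31] = 0.731 × 1.2573 = 0.9191
MRP = 9.52% − 2.64% = 6.88%
E(R) = R_f + β_L × MRP = 2.64% + 0.9191 × 6.88% = 8.96%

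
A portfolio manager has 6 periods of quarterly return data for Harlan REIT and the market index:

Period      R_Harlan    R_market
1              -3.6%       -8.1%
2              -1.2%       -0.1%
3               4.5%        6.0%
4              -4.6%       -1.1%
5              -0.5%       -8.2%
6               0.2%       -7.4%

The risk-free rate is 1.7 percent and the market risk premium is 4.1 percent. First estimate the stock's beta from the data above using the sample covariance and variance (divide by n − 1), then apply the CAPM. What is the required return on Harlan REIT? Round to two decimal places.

Mean R_i = (-3.6 − 1.2 + 4.5 − 4.6 − 0.5 + 0.2) / 6 = -0.8667%
Mean R_m = (-8.1 − 0.1 + 6.0 − 1.1 − 8.2 − 7.4) / 6 = -3.1500%
Σ(R_i − R̄_i)(R_m − R̄_m) = 47.5800  ⇒  Cov = 47.5800 / 5 = 9.5160
Σ(R_m − R̄_m)² = 165.2950  ⇒  Var(R_m) = 165.2950 / 5 = 33.0590
β = Cov / Var(R_m) = 9.5160 / 33.0590 = 0.2878
E(R) = R_f + β × MRP = 1.7% + 0.2878 × 4.1% = 2.88%

2.88%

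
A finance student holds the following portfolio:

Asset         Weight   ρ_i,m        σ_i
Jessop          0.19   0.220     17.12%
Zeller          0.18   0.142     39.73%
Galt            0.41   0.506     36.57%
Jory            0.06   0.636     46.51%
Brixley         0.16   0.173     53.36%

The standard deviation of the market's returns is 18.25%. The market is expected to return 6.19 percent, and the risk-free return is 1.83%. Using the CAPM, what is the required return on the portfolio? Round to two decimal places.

β_Jessop = 0.220 × 17.12% / 18.25% = 0.2064
β_Zeller = 0.142 × 39.73% / 18.25% = 0.3091
β_Galt = 0.506 × 36.57% / 18.25% = 1.0139
β_Jory = 0.636 × 46.51% / 18.25% = 1.6208
β_Brixley = 0.173 × 53.36% / 18.25% = 0.5058
β_P = Σ w_i β_i = 0.19×0.2064 + 0.18×0.3091 + 0.41×1.0139 + 0.06×1.6208 + 0.16×0.5058 = 0.6887
MRP = 6.19% − 1.83% = 4.36%
E(R_P) = R_f + β_P × MRP = 1.83% + 0.6887 × 4.36% = 4.83%

4.83%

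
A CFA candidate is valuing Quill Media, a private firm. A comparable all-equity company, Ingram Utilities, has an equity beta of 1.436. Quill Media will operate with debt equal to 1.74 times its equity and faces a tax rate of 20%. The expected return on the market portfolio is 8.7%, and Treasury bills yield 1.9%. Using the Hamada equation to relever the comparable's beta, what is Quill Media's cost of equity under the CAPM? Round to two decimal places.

25.26%

β_L = β_U × [1 + (1 − t)(D/E)] = 1.436 × [1 + (1 − 0.20) × 1.74]
    = 1.436 × [1 + 0.80 × 1.74] = 1.436 × 2.3920 = 3.4349
MRP = 8.7% − 1.9% = 6.80%
E(R) = R_f + β_L × MRP = 1.9% + 3.4349 × 6.8% = 25.26%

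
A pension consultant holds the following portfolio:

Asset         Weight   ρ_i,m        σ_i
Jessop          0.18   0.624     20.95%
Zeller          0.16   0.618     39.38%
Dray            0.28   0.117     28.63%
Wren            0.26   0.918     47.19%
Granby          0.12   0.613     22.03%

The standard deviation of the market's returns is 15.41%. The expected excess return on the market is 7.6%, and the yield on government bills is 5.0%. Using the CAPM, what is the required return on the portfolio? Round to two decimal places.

β_Jessop = 0.624 × 20.95% / 15.41% = 0.8483
β_Zeller = 0.618 × 39.38% / 15.41% = 1.5793
β_Dray = 0.117 × 28.63% / 15.41% = 0.2174
β_Wren = 0.918 × 47.19% / 15.41% = 2.8112
β_Granby = 0.613 × 22.03% / 15.41% = 0.8763
β_P = Σ w_i β_i = 0.18×0.8483 + 0.16×1.5793 + 0.28×0.2174 + 0.26×2.8112 + 0.12×0.8763 = 1.3023
E(R_P) = R_f + β_P × MRP = 5.0% + 1.3023 × 7.6% = 14.90%

14.90%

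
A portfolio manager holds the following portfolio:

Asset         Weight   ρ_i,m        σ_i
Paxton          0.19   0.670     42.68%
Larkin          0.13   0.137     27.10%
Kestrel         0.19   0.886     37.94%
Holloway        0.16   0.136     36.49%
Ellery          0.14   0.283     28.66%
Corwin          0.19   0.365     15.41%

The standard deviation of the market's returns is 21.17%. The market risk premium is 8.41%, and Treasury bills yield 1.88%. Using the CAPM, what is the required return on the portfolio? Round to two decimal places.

β_Paxton = 0.670 × 42.68% / 21.17% = 1.3508
β_Larkin = 0.137 × 27.10% / 21.17% = 0.1754
β_Kestrel = 0.886 × 37.94% / 21.17% = 1.5879
β_Holloway = 0.136 × 36.49% / 21.17% = 0.2344
β_Ellery = 0.283 × 28.66% / 21.17% = 0.3831
β_Corwin = 0.365 × 15.41% / 21.17% = 0.2657
β_P = Σ w_i β_i = 0.19×1.3508 + 0.13×0.1754 + 0.19×1.5879 + 0.16×0.2344 + 0.14×0.3831 + 0.19×0.2657 = 0.7228
E(R_P) = R_f + β_P × MRP = 1.88% + 0.7228 × 8.41% = 7.96%

7.96%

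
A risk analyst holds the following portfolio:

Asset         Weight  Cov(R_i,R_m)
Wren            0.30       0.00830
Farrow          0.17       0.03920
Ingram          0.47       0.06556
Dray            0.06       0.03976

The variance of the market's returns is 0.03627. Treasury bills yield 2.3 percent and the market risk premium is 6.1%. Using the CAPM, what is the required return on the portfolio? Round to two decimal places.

9.42%

β_Wren = 0.00830 / 0.03627 = 0.2288
β_Farrow = 0.03920 / 0.03627 = 1.0808
β_Ingram = 0.06556 / 0.03627 = 1.8076
β_Dray = 0.03976 / 0.03627 = 1.0962
β_P = Σ w_i β_i = 0.30×0.2288 + 0.17×1.0808 + 0.47×1.8076 + 0.06×1.0962 = 1.1677
E(R_P) = R_f + β_P × MRP = 2.3% + 1.1677 × 6.1% = 9.42%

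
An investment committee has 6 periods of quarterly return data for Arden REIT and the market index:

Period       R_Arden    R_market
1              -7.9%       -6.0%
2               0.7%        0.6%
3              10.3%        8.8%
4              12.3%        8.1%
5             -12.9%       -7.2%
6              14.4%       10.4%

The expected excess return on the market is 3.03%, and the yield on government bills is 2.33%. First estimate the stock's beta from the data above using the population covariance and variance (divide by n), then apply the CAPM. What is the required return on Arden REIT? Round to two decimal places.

6.72%

Mean R_i = (-7.9 + 0.7 + 10.3 + 12.3 − 12.9 + 14.4) / 6 = 2.8167%
Mean R_m = (-6.0 + 0.6 + 8.8 + 8.1 − 7.2 + 10.4) / 6 = 2.4500%
Σ(R_i − R̄_i)(R_m − R̄_m) = 439.3250  ⇒  Cov = 439.3250 / 6 = 73.2208
Σ(R_m − R̄_m)² = 303.3950  ⇒  Var(R_m) = 303.3950 / 6 = 50.5658
β = Cov / Var(R_m) = 73.2208 / 50.5658 = 1.4480
E(R) = R_f + β × MRP = 2.33% + 1.4480 × 3.03% = 6.72%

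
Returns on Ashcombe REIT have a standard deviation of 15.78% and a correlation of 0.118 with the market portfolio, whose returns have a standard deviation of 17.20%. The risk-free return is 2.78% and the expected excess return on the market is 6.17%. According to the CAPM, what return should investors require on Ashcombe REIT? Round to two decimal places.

β = ρ × σ_i / σ_m = 0.118 × 15.78% / 17.20% = 0.1083
E(R) = 2.78% + 0.1083 × 6.17% = 3.45%

3.45%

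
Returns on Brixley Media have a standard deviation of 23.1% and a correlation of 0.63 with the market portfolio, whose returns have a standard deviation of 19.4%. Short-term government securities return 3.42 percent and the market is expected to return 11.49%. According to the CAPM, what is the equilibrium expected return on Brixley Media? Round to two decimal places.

9.47%

β = ρ × σ_i / σ_m = 0.63 × 23.1% / 19.4% = 0.7502
MRP = 11.49% − 3.42% = 8.07%
E(R) = 3.42% + 0.7502 × 8.07% = 9.47%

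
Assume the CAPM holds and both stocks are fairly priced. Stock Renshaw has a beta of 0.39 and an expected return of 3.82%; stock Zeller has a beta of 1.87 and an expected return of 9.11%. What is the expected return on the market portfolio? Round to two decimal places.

6.00%

Both satisfy E(R) = R_f + β·MRP, so the slope of the SML is
MRP = (9.11% − 3.82%) / (1.87 − 0.39) = 5.29% / 1.48 = 3.5743%
R_f = E(R_Renshaw) − β_Renshaw·MRP = 3.82% − 0.39 × 3.5743% = 2.4260%
E(R_m) = R_f + MRP = 2.4260% + 3.5743% = 6.00%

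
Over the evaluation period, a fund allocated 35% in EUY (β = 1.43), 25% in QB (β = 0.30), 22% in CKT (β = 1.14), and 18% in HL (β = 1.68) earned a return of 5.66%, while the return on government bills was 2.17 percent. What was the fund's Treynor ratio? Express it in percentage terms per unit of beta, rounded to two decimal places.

β_P = 0.35×1.43 + 0.25×0.30 + 0.22×1.14 + 0.18×1.68 = 1.1287
Treynor = (R_P − R_f) / β_P = (5.66% − 2.17%) / 1.1287 = 3.49% / 1.1287 = 3.09%

3.09%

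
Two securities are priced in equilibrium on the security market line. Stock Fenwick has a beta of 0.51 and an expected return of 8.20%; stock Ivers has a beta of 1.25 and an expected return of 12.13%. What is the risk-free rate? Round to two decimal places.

5.49%

Both satisfy E(R) = R_f + β·MRP, so the slope of the SML is
MRP = (12.13% − 8.20%) / (1.25 − 0.51) = 3.93% / 0.74 = 5.3108%
R_f = E(R_Fenwick) − β_Fenwick·MRP = 8.20% − 0.51 × 5.3108% = 5.4915%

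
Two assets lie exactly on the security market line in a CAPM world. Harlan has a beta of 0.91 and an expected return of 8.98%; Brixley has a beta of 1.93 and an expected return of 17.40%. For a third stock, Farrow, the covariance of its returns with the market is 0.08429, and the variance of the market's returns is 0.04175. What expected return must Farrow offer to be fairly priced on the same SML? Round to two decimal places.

18.13%

MRP = (17.40% − 8.98%) / (1.93 − 0.91) = 8.2549%
R_f = 8.98% − 0.91 × 8.2549% = 1.4680%
β_Farrow = Cov / Var(R_m) = 0.08429 / 0.04175 = 2.0189
E(R_Farrow) = R_f + β × MRP = 1.4680% + 2.0189 × 8.2549% = 18.13%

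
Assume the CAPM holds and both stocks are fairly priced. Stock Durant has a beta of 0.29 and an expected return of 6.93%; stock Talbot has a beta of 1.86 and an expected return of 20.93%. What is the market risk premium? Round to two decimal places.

Both satisfy E(R) = R_f + β·MRP, so the slope of the SML is
MRP = (20.93% − 6.93%) / (1.86 − 0.29) = 14.00% / 1.57 = 8.9172%

8.92%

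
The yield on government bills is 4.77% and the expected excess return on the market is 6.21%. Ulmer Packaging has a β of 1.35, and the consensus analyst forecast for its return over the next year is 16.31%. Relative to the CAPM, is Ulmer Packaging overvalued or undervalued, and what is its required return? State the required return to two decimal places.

Undervalued; required return 13.15%

Required return = R_f + β·MRP = 4.77% + 1.35 × 6.21% = 13.15%
Forecast 16.31% > required 13.15% → the stock plots above the SML → undervalued.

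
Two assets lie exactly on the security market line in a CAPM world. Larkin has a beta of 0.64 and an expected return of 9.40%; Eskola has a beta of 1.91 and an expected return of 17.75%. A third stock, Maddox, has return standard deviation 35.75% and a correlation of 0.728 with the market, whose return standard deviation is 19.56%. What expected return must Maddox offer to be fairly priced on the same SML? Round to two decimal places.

13.94%

MRP = (17.75% − 9.40%) / (1.91 − 0.64) = 6.5748%
R_f = 9.40% − 0.64 × 6.5748% = 5.1921%
β_Maddox = ρ·σ_i/σ_m = 0.728 × 35.75 / 19.56 = 1.3306
E(R_Maddox) = R_f + β × MRP = 5.1921% + 1.3306 × 6.5748% = 13.94%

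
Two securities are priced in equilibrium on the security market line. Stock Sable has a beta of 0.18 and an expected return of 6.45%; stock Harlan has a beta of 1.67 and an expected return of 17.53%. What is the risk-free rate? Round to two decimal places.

5.11%

Both satisfy E(R) = R_f + β·MRP, so the slope of the SML is
MRP = (17.53% − 6.45%) / (1.67 − 0.18) = 11.08% / 1.49 = 7.4362%
R_f = E(R_Sable) − β_Sable·MRP = 6.45% − 0.18 × 7.4362% = 5.1115%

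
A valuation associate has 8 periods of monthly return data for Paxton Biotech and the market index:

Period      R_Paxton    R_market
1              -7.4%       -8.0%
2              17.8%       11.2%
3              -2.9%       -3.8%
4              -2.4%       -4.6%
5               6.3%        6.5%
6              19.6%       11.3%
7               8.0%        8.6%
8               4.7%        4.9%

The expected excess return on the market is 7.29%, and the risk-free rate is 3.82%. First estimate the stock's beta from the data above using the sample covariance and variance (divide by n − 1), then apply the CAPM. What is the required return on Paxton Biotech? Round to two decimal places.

12.62%

Mean R_i = (-7.4 + 17.8 − 2.9 − 2.4 + 6.3 + 19.6 + 8.0 + 4.7) / 8 = 5.4625%
Mean R_m = (-8.0 + 11.2 − 3.8 − 4.6 + 6.5 + 11.3 + 8.6 + 4.9) / 8 = 3.2625%
Σ(R_i − R̄_i)(R_m − R̄_m) = 492.3088  ⇒  Cov = 492.3088 / 7 = 70.3298
Σ(R_m − R̄_m)² = 407.7988  ⇒  Var(R_m) = 407.7988 / 7 = 58.2570
β = Cov / Var(R_m) = 70.3298 / 58.2570 = 1.2072
E(R) = R_f + β × MRP = 3.82% + 1.2072 × 7.29% = 12.62%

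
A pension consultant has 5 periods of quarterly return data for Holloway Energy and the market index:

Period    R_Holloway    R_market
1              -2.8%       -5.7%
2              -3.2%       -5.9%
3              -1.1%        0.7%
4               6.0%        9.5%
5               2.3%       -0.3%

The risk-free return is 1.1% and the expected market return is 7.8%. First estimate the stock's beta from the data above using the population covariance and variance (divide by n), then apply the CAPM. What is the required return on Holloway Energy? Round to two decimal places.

4.96%

Mean R_i = (-2.8 − 3.2 − 1.1 + 6.0 + 2.3) / 5 = 0.2400%
Mean R_m = (-5.7 − 5.9 + 0.7 + 9.5 − 0.3) / 5 = -0.3400%
Σ(R_i − R̄_i)(R_m − R̄_m) = 90.7880  ⇒  Cov = 90.7880 / 5 = 18.1576
Σ(R_m − R̄_m)² = 157.5520  ⇒  Var(R_m) = 157.5520 / 5 = 31.5104
β = Cov / Var(R_m) = 18.1576 / 31.5104 = 0.5762
MRP = 7.8% − 1.1% = 6.70%
E(R) = R_f + β × MRP = 1.1% + 0.5762 × 6.7% = 4.96%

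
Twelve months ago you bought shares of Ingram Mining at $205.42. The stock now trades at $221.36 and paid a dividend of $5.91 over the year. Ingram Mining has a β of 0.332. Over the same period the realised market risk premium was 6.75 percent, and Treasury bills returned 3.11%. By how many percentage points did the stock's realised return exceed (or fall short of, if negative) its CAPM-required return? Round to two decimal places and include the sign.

+5.29%

Realised HPR = (P1 + D1 − P0) / P0 = (221.36 + 5.91 − 205.42) / 205.42 = 21.85 / 205.42 = 10.6367%
CAPM required = R_f + β·MRP = 3.11% + 0.332 × 6.75% = 5.35100%
α = realised − required = 10.6367% − 5.35100% = +5.29%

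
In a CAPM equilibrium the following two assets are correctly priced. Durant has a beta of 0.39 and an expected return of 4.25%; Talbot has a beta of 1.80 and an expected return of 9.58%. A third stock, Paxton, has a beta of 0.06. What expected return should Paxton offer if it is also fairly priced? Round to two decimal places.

MRP (SML slope) = (9.58% − 4.25%) / (1.80 − 0.39) = 5.33% / 1.41 = 3.7801%
R_f (intercept) = 4.25% − 0.39 × 3.7801% = 2.7758%
E(R_Paxton) = R_f + β × MRP = 2.7758% + 0.06 × 3.7801% = 3.00%

3.00%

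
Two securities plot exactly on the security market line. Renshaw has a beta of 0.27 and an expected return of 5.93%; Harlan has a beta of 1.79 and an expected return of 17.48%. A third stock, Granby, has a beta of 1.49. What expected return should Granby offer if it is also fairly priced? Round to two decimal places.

15.20%

MRP (SML slope) = (17.48% − 5.93%) / (1.79 − 0.27) = 11.55% / 1.52 = 7.5987%
R_f (intercept) = 5.93% − 0.27 × 7.5987% = 3.8784%
E(R_Granby) = R_f + β × MRP = 3.8784% + 1.49 × 7.5987% = 15.20%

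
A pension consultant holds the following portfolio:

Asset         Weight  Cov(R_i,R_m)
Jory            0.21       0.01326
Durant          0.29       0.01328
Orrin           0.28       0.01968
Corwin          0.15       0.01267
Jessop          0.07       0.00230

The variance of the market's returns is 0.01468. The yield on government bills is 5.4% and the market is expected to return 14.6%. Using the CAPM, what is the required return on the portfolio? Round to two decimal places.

14.30%

β_Jory = 0.01326 / 0.01468 = 0.9033
β_Durant = 0.01328 / 0.01468 = 0.9046
β_Orrin = 0.01968 / 0.01468 = 1.3406
β_Corwin = 0.01267 / 0.01468 = 0.8631
β_Jessop = 0.00230 / 0.01468 = 0.1567
β_P = Σ w_i β_i = 0.21×0.9033 + 0.29×0.9046 + 0.28×1.3406 + 0.15×0.8631 + 0.07×0.1567 = 0.9678
MRP = 14.6% − 5.4% = 9.20%
E(R_P) = R_f + β_P × MRP = 5.4% + 0.9678 × 9.2% = 14.30%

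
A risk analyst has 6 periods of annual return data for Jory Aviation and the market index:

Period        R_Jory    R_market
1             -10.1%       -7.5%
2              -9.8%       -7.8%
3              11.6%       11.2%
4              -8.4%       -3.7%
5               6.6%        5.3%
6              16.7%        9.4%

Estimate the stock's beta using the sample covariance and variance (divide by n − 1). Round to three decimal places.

1.364

Mean R_i = (-10.1 − 9.8 + 11.6 − 8.4 + 6.6 + 16.7) / 6 = 1.1000%
Mean R_m = (-7.5 − 7.8 + 11.2 − 3.7 + 5.3 + 9.4) / 6 = 1.1500%
Σ(R_i − R̄_i)(R_m − R̄_m) = 497.5600  ⇒  Cov = 497.5600 / 5 = 99.5120
Σ(R_m − R̄_m)² = 364.7350  ⇒  Var(R_m) = 364.7350 / 5 = 72.9470
β = Cov / Var(R_m) = 99.5120 / 72.9470 = 1.3642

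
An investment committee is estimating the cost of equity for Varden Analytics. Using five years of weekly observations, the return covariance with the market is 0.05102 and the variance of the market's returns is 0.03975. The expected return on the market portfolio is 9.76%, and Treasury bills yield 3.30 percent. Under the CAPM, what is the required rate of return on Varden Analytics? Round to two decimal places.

β = Cov(R_i, R_m) / Var(R_m) = 0.05102 / 0.03975 = 1.2835
MRP = 9.76% − 3.30% = 6.46%
E(R) = R_f + β × MRP = 3.30% + 1.2835 × 6.46% = 11.59%

11.59%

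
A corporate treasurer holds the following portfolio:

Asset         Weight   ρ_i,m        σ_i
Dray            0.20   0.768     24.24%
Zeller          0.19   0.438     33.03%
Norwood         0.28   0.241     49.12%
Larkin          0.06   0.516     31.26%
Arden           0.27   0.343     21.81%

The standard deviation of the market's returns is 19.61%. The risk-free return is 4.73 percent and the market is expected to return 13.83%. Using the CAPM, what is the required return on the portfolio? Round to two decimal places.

β_Dray = 0.768 × 24.24% / 19.61% = 0.9493
β_Zeller = 0.438 × 33.03% / 19.61% = 0.7377
β_Norwood = 0.241 × 49.12% / 19.61% = 0.6037
β_Larkin = 0.516 × 31.26% / 19.61% = 0.8225
β_Arden = 0.343 × 21.81% / 19.61% = 0.3815
β_P = Σ w_i β_i = 0.20×0.9493 + 0.19×0.7377 + 0.28×0.6037 + 0.06×0.8225 + 0.27×0.3815 = 0.6514
MRP = 13.83% − 4.73% = 9.10%
E(R_P) = R_f + β_P × MRP = 4.73% + 0.6514 × 9.10% = 10.66%

10.66%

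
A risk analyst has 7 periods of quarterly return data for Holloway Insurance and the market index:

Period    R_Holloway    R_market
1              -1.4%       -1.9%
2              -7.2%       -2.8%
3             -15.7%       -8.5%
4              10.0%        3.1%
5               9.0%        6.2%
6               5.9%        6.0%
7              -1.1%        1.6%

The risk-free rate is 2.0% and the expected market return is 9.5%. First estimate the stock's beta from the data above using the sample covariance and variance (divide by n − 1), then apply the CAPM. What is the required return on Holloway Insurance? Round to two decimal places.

Mean R_i = (-1.4 − 7.2 − 15.7 + 10.0 + 9.0 + 5.9 − 1.1) / 7 = -0.0714%
Mean R_m = (-1.9 − 2.8 − 8.5 + 3.1 + 6.2 + 6.0 + 1.6) / 7 = 0.5286%
Σ(R_i − R̄_i)(R_m − R̄_m) = 276.9743  ⇒  Cov = 276.9743 / 6 = 46.1624
Σ(R_m − R̄_m)² = 168.3543  ⇒  Var(R_m) = 168.3543 / 6 = 28.0591
β = Cov / Var(R_m) = 46.1624 / 28.0591 = 1.6452
MRP = 9.5% − 2.0% = 7.50%
E(R) = R_f + β × MRP = 2.0% + 1.6452 × 7.5% = 14.34%

14.34%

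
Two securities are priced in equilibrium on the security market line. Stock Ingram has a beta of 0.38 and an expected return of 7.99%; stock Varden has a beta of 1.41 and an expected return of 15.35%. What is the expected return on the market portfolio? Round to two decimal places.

Both satisfy E(R) = R_f + β·MRP, so the slope of the SML is
MRP = (15.35% − 7.99%) / (1.41 − 0.38) = 7.36% / 1.03 = 7.1456%
R_f = E(R_Ingram) − β_Ingram·MRP = 7.99% − 0.38 × 7.1456% = 5.2747%
E(R_m) = R_f + MRP = 5.2747% + 7.1456% = 12.42%

12.42%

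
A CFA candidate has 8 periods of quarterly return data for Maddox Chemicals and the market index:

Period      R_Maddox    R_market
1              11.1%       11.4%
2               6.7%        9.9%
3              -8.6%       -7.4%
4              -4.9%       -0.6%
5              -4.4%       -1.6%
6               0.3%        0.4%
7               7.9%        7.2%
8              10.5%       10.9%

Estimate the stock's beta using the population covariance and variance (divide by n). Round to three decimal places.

Mean R_i = (11.1 + 6.7 − 8.6 − 4.9 − 4.4 + 0.3 + 7.9 + 10.5) / 8 = 2.3250%
Mean R_m = (11.4 + 9.9 − 7.4 − 0.6 − 1.6 + 0.4 + 7.2 + 10.9) / 8 = 3.7750%
Σ(R_i − R̄_i)(R_m − R̄_m) = 367.7250  ⇒  Cov = 367.7250 / 8 = 45.9656
Σ(R_m − R̄_m)² = 342.4550  ⇒  Var(R_m) = 342.4550 / 8 = 42.8069
β = Cov / Var(R_m) = 45.9656 / 42.8069 = 1.0738

1.074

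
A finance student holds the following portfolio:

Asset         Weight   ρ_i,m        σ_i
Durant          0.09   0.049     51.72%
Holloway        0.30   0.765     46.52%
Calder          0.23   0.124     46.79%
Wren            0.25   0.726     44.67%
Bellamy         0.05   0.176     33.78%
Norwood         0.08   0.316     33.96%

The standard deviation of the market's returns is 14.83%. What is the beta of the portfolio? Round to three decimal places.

1.450

β_Durant = 0.049 × 51.72% / 14.83% = 0.1709
β_Holloway = 0.765 × 46.52% / 14.83% = 2.3997
β_Calder = 0.124 × 46.79% / 14.83% = 0.3912
β_Wren = 0.726 × 44.67% / 14.83% = 2.1868
β_Bellamy = 0.176 × 33.78% / 14.83% = 0.4009
β_Norwood = 0.316 × 33.96% / 14.83% = 0.7236
β_P = Σ w_i β_i = 0.09×0.1709 + 0.30×2.3997 + 0.23×0.3912 + 0.25×2.1868 + 0.05×0.4009 + 0.08×0.7236 = 1.4499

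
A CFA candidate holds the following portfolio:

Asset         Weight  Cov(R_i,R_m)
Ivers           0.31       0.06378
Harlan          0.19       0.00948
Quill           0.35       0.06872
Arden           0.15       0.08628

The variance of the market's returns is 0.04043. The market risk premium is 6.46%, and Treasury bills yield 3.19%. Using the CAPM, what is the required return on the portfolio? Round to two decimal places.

12.55%

β_Ivers = 0.06378 / 0.04043 = 1.5775
β_Harlan = 0.00948 / 0.04043 = 0.2345
β_Quill = 0.06872 / 0.04043 = 1.6997
β_Arden = 0.08628 / 0.04043 = 2.1341
β_P = Σ w_i β_i = 0.31×1.5775 + 0.19×0.2345 + 0.35×1.6997 + 0.15×2.1341 = 1.4486
E(R_P) = R_f + β_P × MRP = 3.19% + 1.4486 × 6.46% = 12.55%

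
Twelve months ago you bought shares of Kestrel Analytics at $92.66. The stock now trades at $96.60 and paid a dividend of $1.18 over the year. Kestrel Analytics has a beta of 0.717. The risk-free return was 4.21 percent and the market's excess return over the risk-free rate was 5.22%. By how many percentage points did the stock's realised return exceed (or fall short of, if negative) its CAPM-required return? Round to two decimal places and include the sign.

-2.43%

Realised HPR = (P1 + D1 − P0) / P0 = (96.60 + 1.18 − 92.66) / 92.66 = 5.12 / 92.66 = 5.5256%
CAPM required = R_f + β·MRP = 4.21% + 0.717 × 5.22% = 7.95274%
α = realised − required = 5.5256% − 7.95274% = -2.43%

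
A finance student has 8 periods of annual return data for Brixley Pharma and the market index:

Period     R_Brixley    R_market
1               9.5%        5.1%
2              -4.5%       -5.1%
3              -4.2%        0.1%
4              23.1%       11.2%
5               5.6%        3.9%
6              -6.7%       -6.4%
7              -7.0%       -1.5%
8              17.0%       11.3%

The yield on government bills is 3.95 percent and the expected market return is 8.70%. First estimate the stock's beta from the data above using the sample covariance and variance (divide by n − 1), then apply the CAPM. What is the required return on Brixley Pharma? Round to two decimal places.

Mean R_i = (9.5 − 4.5 − 4.2 + 23.1 + 5.6 − 6.7 − 7.0 + 17.0) / 8 = 4.1000%
Mean R_m = (5.1 − 5.1 + 0.1 + 11.2 + 3.9 − 6.4 − 1.5 + 11.3) / 8 = 2.3250%
Σ(R_i − R̄_i)(R_m − R̄_m) = 520.7600  ⇒  Cov = 520.7600 / 7 = 74.3943
Σ(R_m − R̄_m)² = 320.3350  ⇒  Var(R_m) = 320.3350 / 7 = 45.7621
β = Cov / Var(R_m) = 74.3943 / 45.7621 = 1.6257
MRP = 8.70% − 3.95% = 4.75%
E(R) = R_f + β × MRP = 3.95% + 1.6257 × 4.75% = 11.67%

11.67%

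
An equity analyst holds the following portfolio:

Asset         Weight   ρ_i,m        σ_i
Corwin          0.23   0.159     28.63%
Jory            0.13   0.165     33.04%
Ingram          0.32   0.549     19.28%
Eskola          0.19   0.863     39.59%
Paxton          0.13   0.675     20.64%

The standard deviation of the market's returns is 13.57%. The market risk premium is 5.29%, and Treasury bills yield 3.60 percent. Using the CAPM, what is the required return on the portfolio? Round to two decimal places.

β_Corwin = 0.159 × 28.63% / 13.57% = 0.3355
β_Jory = 0.165 × 33.04% / 13.57% = 0.4017
β_Ingram = 0.549 × 19.28% / 13.57% = 0.7800
β_Eskola = 0.863 × 39.59% / 13.57% = 2.5178
β_Paxton = 0.675 × 20.64% / 13.57% = 1.0267
β_P = Σ w_i β_i = 0.23×0.3355 + 0.13×0.4017 + 0.32×0.7800 + 0.19×2.5178 + 0.13×1.0267 = 0.9908
E(R_P) = R_f + β_P × MRP = 3.60% + 0.9908 × 5.29% = 8.84%

8.84%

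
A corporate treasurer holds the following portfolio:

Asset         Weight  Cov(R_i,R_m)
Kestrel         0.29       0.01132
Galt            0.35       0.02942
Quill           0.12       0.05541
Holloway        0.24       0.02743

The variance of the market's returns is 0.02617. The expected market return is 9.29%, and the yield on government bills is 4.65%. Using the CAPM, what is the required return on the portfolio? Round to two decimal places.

9.40%

β_Kestrel = 0.01132 / 0.02617 = 0.4326
β_Galt = 0.02942 / 0.02617 = 1.1242
β_Quill = 0.05541 / 0.02617 = 2.1173
β_Holloway = 0.02743 / 0.02617 = 1.0481
β_P = Σ w_i β_i = 0.29×0.4326 + 0.35×1.1242 + 0.12×2.1173 + 0.24×1.0481 = 1.0245
MRP = 9.29% − 4.65% = 4.64%
E(R_P) = R_f + β_P × MRP = 4.65% + 1.0245 × 4.64% = 9.40%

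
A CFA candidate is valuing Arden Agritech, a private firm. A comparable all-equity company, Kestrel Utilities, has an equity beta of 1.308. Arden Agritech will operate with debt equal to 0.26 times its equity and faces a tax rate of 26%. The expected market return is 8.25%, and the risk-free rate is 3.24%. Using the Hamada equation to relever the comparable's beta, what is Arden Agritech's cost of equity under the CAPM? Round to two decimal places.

11.05%

β_L = β_U × [1 + (1 − t)(D/E)] = 1.308 × [1 + (1 − 0.26) × 0.26]
    = 1.308 × [1 + 0.74 × 0.26] = 1.308 × 1.1924 = 1.5597
MRP = 8.25% − 3.24% = 5.01%
E(R) = R_f + β_L × MRP = 3.24% + 1.5597 × 5.01% = 11.05%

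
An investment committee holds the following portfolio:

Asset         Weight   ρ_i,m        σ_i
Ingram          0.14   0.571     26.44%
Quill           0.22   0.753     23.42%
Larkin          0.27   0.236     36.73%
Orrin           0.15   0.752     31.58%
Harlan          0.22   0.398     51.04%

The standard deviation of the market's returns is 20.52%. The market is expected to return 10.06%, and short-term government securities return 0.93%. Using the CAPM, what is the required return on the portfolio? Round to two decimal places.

8.21%

β_Ingram = 0.571 × 26.44% / 20.52% = 0.7357
β_Quill = 0.753 × 23.42% / 20.52% = 0.8594
β_Larkin = 0.236 × 36.73% / 20.52% = 0.4224
β_Orrin = 0.752 × 31.58% / 20.52% = 1.1573
β_Harlan = 0.398 × 51.04% / 20.52% = 0.9900
β_P = Σ w_i β_i = 0.14×0.7357 + 0.22×0.8594 + 0.27×0.4224 + 0.15×1.1573 + 0.22×0.9900 = 0.7975
MRP = 10.06% − 0.93% = 9.13%
E(R_P) = R_f + β_P × MRP = 0.93% + 0.7975 × 9.13% = 8.21%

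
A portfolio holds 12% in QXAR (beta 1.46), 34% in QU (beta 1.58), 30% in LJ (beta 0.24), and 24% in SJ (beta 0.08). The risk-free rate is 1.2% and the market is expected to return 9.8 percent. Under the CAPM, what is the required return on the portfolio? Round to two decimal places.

β_P = Σ w_i β_i = 0.12×1.46 + 0.34×1.58 + 0.30×0.24 + 0.24×0.08 = 0.8036
MRP = 9.8% − 1.2% = 8.60%
E(R_P) = R_f + β_P × MRP = 1.2% + 0.8036 × 8.6% = 8.11%

8.11%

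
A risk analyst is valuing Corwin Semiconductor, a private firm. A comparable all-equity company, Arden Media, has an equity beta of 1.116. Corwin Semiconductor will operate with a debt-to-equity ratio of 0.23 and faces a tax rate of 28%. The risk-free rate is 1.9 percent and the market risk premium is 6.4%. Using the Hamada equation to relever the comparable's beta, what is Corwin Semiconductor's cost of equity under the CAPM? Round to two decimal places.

β_L = β_U × [1 + (1 − t)(D/E)] = 1.116 × [1 + (1 − 0.28) × 0.23]
    = 1.116 × [1 + 0.72 × 0.23] = 1.116 × 1.1656 = 1.3008
E(R) = R_f + β_L × MRP = 1.9% + 1.3008 × 6.4% = 10.23%

10.23%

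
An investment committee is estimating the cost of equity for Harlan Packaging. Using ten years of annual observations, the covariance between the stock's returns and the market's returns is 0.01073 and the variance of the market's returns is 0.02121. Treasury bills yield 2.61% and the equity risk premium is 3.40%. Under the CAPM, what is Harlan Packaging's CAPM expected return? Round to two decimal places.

β = Cov(R_i, R_m) / Var(R_m) = 0.01073 / 0.02121 = 0.5059
E(R) = R_f + β × MRP = 2.61% + 0.5059 × 3.40% = 4.33%

4.33%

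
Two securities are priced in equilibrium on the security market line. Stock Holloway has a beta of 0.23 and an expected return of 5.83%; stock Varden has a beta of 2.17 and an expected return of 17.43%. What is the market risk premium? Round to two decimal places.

Both satisfy E(R) = R_f + β·MRP, so the slope of the SML is
MRP = (17.43% − 5.83%) / (2.17 − 0.23) = 11.60% / 1.94 = 5.9794%

5.98%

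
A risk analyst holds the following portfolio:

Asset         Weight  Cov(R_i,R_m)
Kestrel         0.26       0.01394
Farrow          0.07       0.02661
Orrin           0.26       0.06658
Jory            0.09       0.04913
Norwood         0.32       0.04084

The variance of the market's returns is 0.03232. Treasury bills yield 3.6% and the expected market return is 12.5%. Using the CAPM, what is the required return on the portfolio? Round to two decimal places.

β_Kestrel = 0.01394 / 0.03232 = 0.4313
β_Farrow = 0.02661 / 0.03232 = 0.8233
β_Orrin = 0.06658 / 0.03232 = 2.0600
β_Jory = 0.04913 / 0.03232 = 1.5201
β_Norwood = 0.04084 / 0.03232 = 1.2636
β_P = Σ w_i β_i = 0.26×0.4313 + 0.07×0.8233 + 0.26×2.0600 + 0.09×1.5201 + 0.32×1.2636 = 1.2465
MRP = 12.5% − 3.6% = 8.90%
E(R_P) = R_f + β_P × MRP = 3.6% + 1.2465 × 8.9% = 14.69%

14.69%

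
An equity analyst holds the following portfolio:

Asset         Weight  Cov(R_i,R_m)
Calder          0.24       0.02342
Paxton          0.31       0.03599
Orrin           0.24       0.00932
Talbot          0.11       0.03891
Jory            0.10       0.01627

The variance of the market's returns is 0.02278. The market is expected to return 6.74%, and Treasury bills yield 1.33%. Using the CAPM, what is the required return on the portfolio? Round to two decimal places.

β_Calder = 0.02342 / 0.02278 = 1.0281
β_Paxton = 0.03599 / 0.02278 = 1.5799
β_Orrin = 0.00932 / 0.02278 = 0.4091
β_Talbot = 0.03891 / 0.02278 = 1.7081
β_Jory = 0.01627 / 0.02278 = 0.7142
β_P = Σ w_i β_i = 0.24×1.0281 + 0.31×1.5799 + 0.24×0.4091 + 0.11×1.7081 + 0.10×0.7142 = 1.0940
MRP = 6.74% − 1.33% = 5.41%
E(R_P) = R_f + β_P × MRP = 1.33% + 1.0940 × 5.41% = 7.25%

7.25%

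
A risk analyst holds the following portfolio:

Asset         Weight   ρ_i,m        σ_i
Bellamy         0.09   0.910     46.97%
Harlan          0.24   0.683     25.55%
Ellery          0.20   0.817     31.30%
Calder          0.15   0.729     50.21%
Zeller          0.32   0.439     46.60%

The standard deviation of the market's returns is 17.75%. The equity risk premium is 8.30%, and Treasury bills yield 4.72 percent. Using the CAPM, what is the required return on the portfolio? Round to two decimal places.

16.50%

β_Bellamy = 0.910 × 46.97% / 17.75% = 2.4080
β_Harlan = 0.683 × 25.55% / 17.75% = 0.9831
β_Ellery = 0.817 × 31.30% / 17.75% = 1.4407
β_Calder = 0.729 × 50.21% / 17.75% = 2.0621
β_Zeller = 0.439 × 46.60% / 17.75% = 1.1525
β_P = Σ w_i β_i = 0.09×2.4080 + 0.24×0.9831 + 0.20×1.4407 + 0.15×2.0621 + 0.32×1.1525 = 1.4189
E(R_P) = R_f + β_P × MRP = 4.72% + 1.4189 × 8.30% = 16.50%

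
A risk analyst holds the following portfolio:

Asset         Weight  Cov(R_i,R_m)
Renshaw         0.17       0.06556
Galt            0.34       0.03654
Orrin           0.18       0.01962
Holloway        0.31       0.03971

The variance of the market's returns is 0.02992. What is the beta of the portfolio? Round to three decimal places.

1.317

β_Renshaw = 0.06556 / 0.02992 = 2.1912
β_Galt = 0.03654 / 0.02992 = 1.2213
β_Orrin = 0.01962 / 0.02992 = 0.6557
β_Holloway = 0.03971 / 0.02992 = 1.3272
β_P = Σ w_i β_i = 0.17×2.1912 + 0.34×1.2213 + 0.18×0.6557 + 0.31×1.3272 = 1.3172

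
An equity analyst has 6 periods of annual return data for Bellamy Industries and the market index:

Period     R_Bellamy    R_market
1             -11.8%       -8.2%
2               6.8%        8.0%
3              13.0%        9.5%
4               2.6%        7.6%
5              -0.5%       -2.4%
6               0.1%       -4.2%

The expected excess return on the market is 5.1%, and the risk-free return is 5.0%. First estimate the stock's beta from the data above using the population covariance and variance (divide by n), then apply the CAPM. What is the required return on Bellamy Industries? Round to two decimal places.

Mean R_i = (-11.8 + 6.8 + 13.0 + 2.6 − 0.5 + 0.1) / 6 = 1.7000%
Mean R_m = (-8.2 + 8.0 + 9.5 + 7.6 − 2.4 − 4.2) / 6 = 1.7167%
Σ(R_i − R̄_i)(R_m − R̄_m) = 277.6900  ⇒  Cov = 277.6900 / 6 = 46.2817
Σ(R_m − R̄_m)² = 284.9683  ⇒  Var(R_m) = 284.9683 / 6 = 47.4947
β = Cov / Var(R_m) = 46.2817 / 47.4947 = 0.9745
E(R) = R_f + β × MRP = 5.0% + 0.9745 × 5.1% = 9.97%

9.97%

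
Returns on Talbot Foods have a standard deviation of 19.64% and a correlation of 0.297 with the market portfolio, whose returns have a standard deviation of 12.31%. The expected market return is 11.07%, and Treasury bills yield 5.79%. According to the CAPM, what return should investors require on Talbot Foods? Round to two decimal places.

β = ρ × σ_i / σ_m = 0.297 × 19.64% / 12.31% = 0.4738
MRP = 11.07% − 5.79% = 5.28%
E(R) = 5.79% + 0.4738 × 5.28% = 8.29%

8.29%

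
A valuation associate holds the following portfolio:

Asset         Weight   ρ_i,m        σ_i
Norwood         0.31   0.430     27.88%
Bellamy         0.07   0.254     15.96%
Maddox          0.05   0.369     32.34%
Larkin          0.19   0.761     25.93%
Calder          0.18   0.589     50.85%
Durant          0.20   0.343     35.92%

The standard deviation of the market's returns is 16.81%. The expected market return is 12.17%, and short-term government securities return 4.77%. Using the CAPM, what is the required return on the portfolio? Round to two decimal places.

11.90%

β_Norwood = 0.430 × 27.88% / 16.81% = 0.7132
β_Bellamy = 0.254 × 15.96% / 16.81% = 0.2412
β_Maddox = 0.369 × 32.34% / 16.81% = 0.7099
β_Larkin = 0.761 × 25.93% / 16.81% = 1.1739
β_Calder = 0.589 × 50.85% / 16.81% = 1.7817
β_Durant = 0.343 × 35.92% / 16.81% = 0.7329
β_P = Σ w_i β_i = 0.31×0.7132 + 0.07×0.2412 + 0.05×0.7099 + 0.19×1.1739 + 0.18×1.7817 + 0.20×0.7329 = 0.9638
MRP = 12.17% − 4.77% = 7.40%
E(R_P) = R_f + β_P × MRP = 4.77% + 0.9638 × 7.40% = 11.90%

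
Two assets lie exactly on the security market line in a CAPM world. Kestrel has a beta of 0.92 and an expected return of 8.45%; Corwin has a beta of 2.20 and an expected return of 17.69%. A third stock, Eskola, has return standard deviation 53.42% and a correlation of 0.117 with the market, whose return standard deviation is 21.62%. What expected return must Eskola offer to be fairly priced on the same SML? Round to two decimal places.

3.90%

MRP = (17.69% − 8.45%) / (2.20 − 0.92) = 7.2188%
R_f = 8.45% − 0.92 × 7.2188% = 1.8087%
β_Eskola = ρ·σ_i/σ_m = 0.117 × 53.42 / 21.62 = 0.2891
E(R_Eskola) = R_f + β × MRP = 1.8087% + 0.2891 × 7.2188% = 3.90%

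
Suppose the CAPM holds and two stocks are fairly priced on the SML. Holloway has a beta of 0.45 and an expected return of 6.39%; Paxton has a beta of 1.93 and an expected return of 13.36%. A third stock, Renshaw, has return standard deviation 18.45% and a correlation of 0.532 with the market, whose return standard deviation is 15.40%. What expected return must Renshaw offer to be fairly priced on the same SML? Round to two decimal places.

7.27%

MRP = (13.36% − 6.39%) / (1.93 − 0.45) = 4.7095%
R_f = 6.39% − 0.45 × 4.7095% = 4.2707%
β_Renshaw = ρ·σ_i/σ_m = 0.532 × 18.45 / 15.40 = 0.6374
E(R_Renshaw) = R_f + β × MRP = 4.2707% + 0.6374 × 4.7095% = 7.27%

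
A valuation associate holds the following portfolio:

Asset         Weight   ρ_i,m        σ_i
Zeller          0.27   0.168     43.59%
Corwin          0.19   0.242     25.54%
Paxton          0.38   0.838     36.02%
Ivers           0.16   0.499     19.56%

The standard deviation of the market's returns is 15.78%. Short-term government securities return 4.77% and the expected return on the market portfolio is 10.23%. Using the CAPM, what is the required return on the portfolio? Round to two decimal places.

10.37%

β_Zeller = 0.168 × 43.59% / 15.78% = 0.4641
β_Corwin = 0.242 × 25.54% / 15.78% = 0.3917
β_Paxton = 0.838 × 36.02% / 15.78% = 1.9128
β_Ivers = 0.499 × 19.56% / 15.78% = 0.6185
β_P = Σ w_i β_i = 0.27×0.4641 + 0.19×0.3917 + 0.38×1.9128 + 0.16×0.6185 = 1.0256
MRP = 10.23% − 4.77% = 5.46%
E(R_P) = R_f + β_P × MRP = 4.77% + 1.0256 × 5.46% = 10.37%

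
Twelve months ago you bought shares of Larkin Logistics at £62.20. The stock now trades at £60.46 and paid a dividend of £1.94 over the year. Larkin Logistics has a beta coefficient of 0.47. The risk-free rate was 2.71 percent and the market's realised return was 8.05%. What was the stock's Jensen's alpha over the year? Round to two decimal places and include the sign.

-4.90%

Realised HPR = (P1 + D1 − P0) / P0 = (60.46 + 1.94 − 62.20) / 62.20 = 0.20 / 62.20 = 0.3215%
MRP = 8.05% − 2.71% = 5.34%
CAPM required = R_f + β·MRP = 2.71% + 0.47 × 5.34% = 5.2198%
α = realised − required = 0.3215% − 5.2198% = -4.90%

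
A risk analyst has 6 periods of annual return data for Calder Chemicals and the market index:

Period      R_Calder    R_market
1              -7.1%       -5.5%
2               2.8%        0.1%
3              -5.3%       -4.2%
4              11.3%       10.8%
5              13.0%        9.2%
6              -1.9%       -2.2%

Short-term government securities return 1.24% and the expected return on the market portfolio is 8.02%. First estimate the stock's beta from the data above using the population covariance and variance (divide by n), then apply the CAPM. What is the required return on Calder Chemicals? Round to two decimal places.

9.34%

Mean R_i = (-7.1 + 2.8 − 5.3 + 11.3 + 13.0 − 1.9) / 6 = 2.1333%
Mean R_m = (-5.5 + 0.1 − 4.2 + 10.8 + 9.2 − 2.2) / 6 = 1.3667%
Σ(R_i − R̄_i)(R_m − R̄_m) = 289.9167  ⇒  Cov = 289.9167 / 6 = 48.3195
Σ(R_m − R̄_m)² = 242.8133  ⇒  Var(R_m) = 242.8133 / 6 = 40.4689
β = Cov / Var(R_m) = 48.3195 / 40.4689 = 1.1940
MRP = 8.02% − 1.24% = 6.78%
E(R) = R_f + β × MRP = 1.24% + 1.1940 × 6.78% = 9.34%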